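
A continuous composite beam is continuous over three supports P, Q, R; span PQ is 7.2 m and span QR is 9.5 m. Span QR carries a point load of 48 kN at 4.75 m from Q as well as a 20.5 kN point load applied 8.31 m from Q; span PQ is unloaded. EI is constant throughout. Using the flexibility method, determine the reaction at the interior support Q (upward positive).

Release continuity at Q by inserting a hinge; the redundant is the internal moment M_Q. The primary structure is two simply-supported spans PQ and QR.
Rotations at Q on the released spans (each span's end-slope, ×1/EI):
  span QR: point load 48 at a = 4.75: Pab(L + b)/(6LEI) = 270.8/EI
  span QR: point load 20.5 at a = 8.31: Pab(L + b)/(6LEI) = 38.02/EI
  relative rotation θ_0 = (0 + 308.8)/EI = 308.8/EI
A unit hogging moment at Q produces rotation L₁/(3EI) + L₂/(3EI) = 5.567/EI.
Compatibility: M_Q·(L₁+L₂)/(3EI) = θ_0, giving M_Q = 55.47 kN·m (hogging).
Span PQ, ΣM about P with M_Q applied at Q: R_Q^{PQ}·7.2 = 0 + 55.47, so R_Q^{PQ} = 7.704 kN and R_P = 0 − 7.704 = -7.704 kN.
Span QR, ΣM about R: R_Q^{QR}·9.5 = 252.4 + 55.47, so R_Q^{QR} = 32.41 kN and R_R = 68.5 − 32.41 = 36.09 kN.
R_Q = 7.704 + 32.41 = 40.11 kN.

R_Q = 40.11 kN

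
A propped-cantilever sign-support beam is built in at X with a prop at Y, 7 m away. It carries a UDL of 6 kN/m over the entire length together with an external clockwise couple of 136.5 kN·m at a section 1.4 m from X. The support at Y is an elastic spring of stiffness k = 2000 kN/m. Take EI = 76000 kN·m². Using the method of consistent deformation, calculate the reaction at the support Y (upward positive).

Remove the prop at Y; the released (primary) structure is a cantilever built in at X.
Primary-structure tip deflection at Y by superposition:
  UDL 6: wL⁴/(8EI) = 1801/EI
  clockwise couple 136.5 at a = 1.4: M₀a(2L − a)/(2EI) = 1204/EI
  δ_0 = 3005/EI
Tip deflection under a unit load at Y: L³/(3EI) = 114.3/EI.
With EI = 76000 kN·m²: δ_0 = 0.039535 m and δ_{YY} = 0.001504 m/kN.
Compatibility — the spring shortens by R_Y/k under the reaction it provides: δ_0 − R_Y·δ_{YY} = R_Y/k. With 1/k = 0.0005 m/kN, R_Y = δ_0 / (δ_{YY} + 1/k) = 0.039535 / (0.001504 + 0.0005) = 19.72 kN.

R_Y = 19.72 kN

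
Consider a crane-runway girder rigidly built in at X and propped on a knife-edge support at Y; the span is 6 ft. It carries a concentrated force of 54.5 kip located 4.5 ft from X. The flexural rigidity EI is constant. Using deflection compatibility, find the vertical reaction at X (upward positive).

R_X = 20.01 kip

Remove the prop at Y; the released (primary) structure is a cantilever built in at X.
Primary-structure tip deflection at Y by superposition:
  point load 54.5 at a = 4.5: Pa²(3L − a)/(6EI) = 2483/EI
Tip deflection under a unit load at Y: L³/(3EI) = 72/EI.
Compatibility at Y: δ_0 − R_Y·δ_{YY} = 0, so R_Y = 2483/72 = 34.49 kip.
Vertical equilibrium: R_X = ΣP − R_Y = 54.5 − 34.49 = 20.01 kip.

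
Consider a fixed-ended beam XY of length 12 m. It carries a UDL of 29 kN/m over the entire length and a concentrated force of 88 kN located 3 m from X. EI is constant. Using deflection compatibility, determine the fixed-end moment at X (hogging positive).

M_X = 496.5 kN·m

Release both end moments; the primary structure is a simply-supported span XY with redundants M_X and M_Y.
On the primary (simply-supported) span, the end slopes from the loading are:
  at X: UDL 29: wL³/(24EI) = 2088/EI
  at Y: UDL 29: wL³/(24EI) = 2088/EI
  at X: point load 88 at a = 3: Pab(L + b)/(6LEI) = 693/EI
  at Y: point load 88 at a = 3: Pab(L + a)/(6LEI) = 495/EI
  θ_X0 = 2781/EI,  θ_Y0 = 2583/EI
Flexibility coefficients: a unit moment at one end gives L/(3EI) there and L/(6EI) at the far end, so f₁₁ = f₂₂ = 4/EI and f₁₂ = f₂₁ = 2/EI.
Compatibility — zero rotation at each built-in end:
  4 M_X + 2 M_Y = 2781
  2 M_X + 4 M_Y = 2583
Solving the pair gives M_X = 496.5 kN·m and M_Y = 397.5 kN·m (hogging).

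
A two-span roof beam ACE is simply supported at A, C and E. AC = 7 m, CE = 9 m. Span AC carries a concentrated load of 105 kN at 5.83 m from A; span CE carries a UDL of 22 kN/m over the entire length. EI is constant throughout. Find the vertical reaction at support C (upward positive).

R_C = 228.7 kN

Release continuity at C by inserting a hinge; the redundant is the internal moment M_C. The primary structure is two simply-supported spans AC and CE.
Rotations at C on the released spans (each span's end-slope, ×1/EI):
  span AC: point load 105 at a = 5.83: Pab(L + a)/(6LEI) = 218.8/EI
  span CE: UDL 22: wL³/(24EI) = 668.2/EI
  relative rotation θ_0 = (218.8 + 668.2)/EI = 887/EI
A unit hogging moment at C produces rotation L₁/(3EI) + L₂/(3EI) = 5.333/EI.
Compatibility: M_C·(L₁+L₂)/(3EI) = θ_0, giving M_C = 166.3 kN·m (hogging).
Span AC, ΣM about A with M_C applied at C: R_C^{AC}·7 = 612.1 + 166.3, so R_C^{AC} = 111.2 kN and R_A = 105 − 111.2 = -6.21 kN.
Span CE, ΣM about E: R_C^{CE}·9 = 891 + 166.3, so R_C^{CE} = 117.5 kN and R_E = 198 − 117.5 = 80.52 kN.
R_C = 111.2 + 117.5 = 228.7 kN.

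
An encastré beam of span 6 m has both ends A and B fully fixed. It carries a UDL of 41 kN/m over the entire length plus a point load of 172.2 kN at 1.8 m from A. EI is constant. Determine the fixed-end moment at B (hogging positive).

Take the two fixed-end moments M_A, M_B as redundants; the released structure is the simple span AB.
End rotations of the released simple span under the applied load (×1/EI):
  at A: UDL 41: wL³/(24EI) = 369/EI
  at B: UDL 41: wL³/(24EI) = 369/EI
  at A: point load 172.2 at a = 1.8: Pab(L + b)/(6LEI) = 368.9/EI
  at B: point load 172.2 at a = 1.8: Pab(L + a)/(6LEI) = 282.1/EI
  θ_A0 = 737.9/EI,  θ_B0 = 651.1/EI
Flexibility coefficients: a unit moment at one end gives L/(3EI) there and L/(6EI) at the far end, so f₁₁ = f₂₂ = 2/EI and f₁₂ = f₂₁ = 1/EI.
Compatibility — zero rotation at each built-in end:
  2 M_A + 1 M_B = 737.9
  1 M_A + 2 M_B = 651.1
Solving the pair gives M_A = 274.9 kN·m and M_B = 188.1 kN·m (hogging).

M_B = 188.1 kN·m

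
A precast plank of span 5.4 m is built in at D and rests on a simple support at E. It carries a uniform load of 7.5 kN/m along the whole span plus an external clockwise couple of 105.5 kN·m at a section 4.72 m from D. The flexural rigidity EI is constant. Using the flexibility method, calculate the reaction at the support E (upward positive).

R_E = 44.03 kN

Remove the prop at E; the released (primary) structure is a cantilever built in at D.
Free-end deflection of the primary structure under the applied loading (downward +):
  UDL 7.5: wL⁴/(8EI) = 797.2/EI
  clockwise couple 105.5 at a = 4.72: M₀a(2L − a)/(2EI) = 1514/EI
  δ_0 = 2311/EI
Flexibility coefficient — unit upward force at E: δ_{EE} = L³/(3EI) = 52.49/EI.
Compatibility at E: δ_0 − R_E·δ_{EE} = 0, so R_E = 2311/52.49 = 44.03 kN.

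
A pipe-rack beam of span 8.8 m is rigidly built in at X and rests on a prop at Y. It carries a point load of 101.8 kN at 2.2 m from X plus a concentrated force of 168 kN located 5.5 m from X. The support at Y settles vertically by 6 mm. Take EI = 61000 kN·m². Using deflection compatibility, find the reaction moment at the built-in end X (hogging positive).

Choose R_Y as the redundant. The primary structure is the cantilever fixed at X.
Primary-structure tip deflection at Y by superposition:
  point load 101.8 at a = 2.2: Pa²(3L − a)/(6EI) = 1987/EI
  point load 168 at a = 5.5: Pa²(3L − a)/(6EI) = 17702/EI
  δ_0 = 19690/EI
Tip deflection under a unit load at Y: L³/(3EI) = 227.2/EI.
With EI = 61000 kN·m²: δ_0 = 0.32278 m and δ_{YY} = 0.003724 m/kN.
Compatibility — the beam at Y must follow the support down by 0.006 m: δ_0 − R_Y·δ_{YY} = 0.006, so R_Y = (0.32278 − 0.006)/0.003724 = 85.07 kN.
Moment equilibrium about X: M_X = Σ(load moments about X) − R_Y·L = 1148 − 85.07×8.8 = 399.4 kN·m.

M_X = 399.4 kN·m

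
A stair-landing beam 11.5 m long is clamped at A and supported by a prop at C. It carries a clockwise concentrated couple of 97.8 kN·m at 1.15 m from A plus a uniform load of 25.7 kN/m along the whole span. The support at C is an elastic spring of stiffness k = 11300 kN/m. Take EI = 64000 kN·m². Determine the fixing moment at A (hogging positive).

Remove the prop at C; the released (primary) structure is a cantilever built in at A.
Primary-structure tip deflection at C by superposition:
  clockwise couple 97.8 at a = 1.15: M₀a(2L − a)/(2EI) = 1229/EI
  UDL 25.7: wL⁴/(8EI) = 56187/EI
  δ_0 = 57416/EI
Flexibility coefficient — unit upward force at C: δ_{CC} = L³/(3EI) = 507/EI.
With EI = 64000 kN·m²: δ_0 = 0.89712 m and δ_{CC} = 0.007921 m/kN.
Compatibility — the spring shortens by R_C/k under the reaction it provides: δ_0 − R_C·δ_{CC} = R_C/k. With 1/k = 0.000088 m/kN, R_C = δ_0 / (δ_{CC} + 1/k) = 0.89712 / (0.007921 + 0.000088) = 112 kN.
Moment equilibrium about A: M_A = Σ(load moments about A) − R_C·L = 1797 − 112×11.5 = 509.2 kN·m.

M_A = 509.2 kN·m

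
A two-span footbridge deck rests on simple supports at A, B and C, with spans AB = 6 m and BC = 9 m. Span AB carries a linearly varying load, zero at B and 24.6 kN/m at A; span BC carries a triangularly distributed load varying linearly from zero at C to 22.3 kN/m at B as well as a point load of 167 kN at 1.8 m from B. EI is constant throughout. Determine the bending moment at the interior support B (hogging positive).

Insert a hinge at B; M_B is the redundant, and each span becomes simply supported.
Discontinuity in slope at B on the released structure — sum the simple-span end rotations:
  span AB: triangular load, peak 24.6: 7w₀L³/(360EI) = 103.3/EI
  span BC: triangular load, peak 22.3: w₀L³/(45EI) = 361.3/EI
  span BC: point load 167 at a = 1.8: Pab(L + b)/(6LEI) = 649.3/EI
  relative rotation θ_0 = (103.3 + 1011)/EI = 1114/EI
A unit hogging moment at B produces rotation L₁/(3EI) + L₂/(3EI) = 5/EI.
Compatibility: M_B·(L₁+L₂)/(3EI) = θ_0, giving M_B = 222.8 kN·m (hogging).

M_B = 222.8 kN·m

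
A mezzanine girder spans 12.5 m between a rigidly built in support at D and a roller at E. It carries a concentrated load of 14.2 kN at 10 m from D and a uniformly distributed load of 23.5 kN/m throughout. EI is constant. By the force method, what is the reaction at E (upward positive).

R_E = 120.2 kN

Choose R_E as the redundant. The primary structure is the cantilever fixed at D.
Primary-structure tip deflection at E by superposition:
  point load 14.2 at a = 10: Pa²(3L − a)/(6EI) = 6508/EI
  UDL 23.5: wL⁴/(8EI) = 71716/EI
  δ_0 = 78225/EI
Tip deflection under a unit load at E: L³/(3EI) = 651/EI.
The prop prevents deflection at E: R_E = δ_0/δ_{EE} = 78225/651 = 120.2 kN.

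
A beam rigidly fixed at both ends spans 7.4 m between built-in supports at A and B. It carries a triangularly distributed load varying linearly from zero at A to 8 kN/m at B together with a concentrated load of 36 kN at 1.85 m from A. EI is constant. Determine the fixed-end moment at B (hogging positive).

M_B = 34.39 kN·m

Release both end moments; the primary structure is a simply-supported span AB with redundants M_A and M_B.
Simple-span end rotations at A and B under the given loads:
  at A: triangular load, peak 8: 7w₀L³/(360EI) = 63.03/EI
  at B: triangular load, peak 8: w₀L³/(45EI) = 72.04/EI
  at A: point load 36 at a = 1.85: Pab(L + b)/(6LEI) = 107.8/EI
  at B: point load 36 at a = 1.85: Pab(L + a)/(6LEI) = 77.01/EI
  θ_A0 = 170.8/EI,  θ_B0 = 149/EI
Flexibility coefficients: a unit moment at one end gives L/(3EI) there and L/(6EI) at the far end, so f₁₁ = f₂₂ = 2.467/EI and f₁₂ = f₂₁ = 1.233/EI.
Compatibility — zero rotation at each built-in end:
  2.467 M_A + 1.233 M_B = 170.8
  1.233 M_A + 2.467 M_B = 149
Solving the pair gives M_A = 52.07 kN·m and M_B = 34.39 kN·m (hogging).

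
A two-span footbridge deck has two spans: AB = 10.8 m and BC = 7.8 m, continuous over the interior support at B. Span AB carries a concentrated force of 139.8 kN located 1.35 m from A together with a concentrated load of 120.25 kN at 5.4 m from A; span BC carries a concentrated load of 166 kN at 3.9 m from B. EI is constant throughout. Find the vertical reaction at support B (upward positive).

R_B = 226.2 kN

Take M_B as the redundant. Released structure: two simple spans AB and BC with a hinge at B.
Discontinuity in slope at B on the released structure — sum the simple-span end rotations:
  span AB: point load 139.8 at a = 1.35: Pab(L + a)/(6LEI) = 334.4/EI
  span AB: point load 120.25 at a = 5.4: Pab(L + a)/(6LEI) = 876.6/EI
  span BC: point load 166 at a = 3.9: Pab(L + b)/(6LEI) = 631.2/EI
  relative rotation θ_0 = (1211 + 631.2)/EI = 1842/EI
A unit hogging moment at B produces rotation L₁/(3EI) + L₂/(3EI) = 6.2/EI.
Compatibility: M_B·(L₁+L₂)/(3EI) = θ_0, giving M_B = 297.1 kN·m (hogging).
Span AB, ΣM about A with M_B applied at B: R_B^{AB}·10.8 = 838.1 + 297.1, so R_B^{AB} = 105.1 kN and R_A = 260.1 − 105.1 = 154.9 kN.
Span BC, ΣM about C: R_B^{BC}·7.8 = 647.4 + 297.1, so R_B^{BC} = 121.1 kN and R_C = 166 − 121.1 = 44.91 kN.
R_B = 105.1 + 121.1 = 226.2 kN.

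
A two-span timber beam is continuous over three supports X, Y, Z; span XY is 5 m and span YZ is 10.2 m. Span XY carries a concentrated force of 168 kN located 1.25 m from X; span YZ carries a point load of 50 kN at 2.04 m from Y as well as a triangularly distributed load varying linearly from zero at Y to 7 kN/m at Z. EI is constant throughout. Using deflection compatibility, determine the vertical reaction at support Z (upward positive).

Insert a hinge at Y; M_Y is the redundant, and each span becomes simply supported.
End slopes at the hinge Y, treating each span as simply supported:
  span XY: point load 168 at a = 1.25: Pab(L + a)/(6LEI) = 164.1/EI
  span YZ: point load 50 at a = 2.04: Pab(L + b)/(6LEI) = 249.7/EI
  span YZ: triangular load, peak 7: 7w₀L³/(360EI) = 144.4/EI
  relative rotation θ_0 = (164.1 + 394.1)/EI = 558.2/EI
A unit hogging moment at Y produces rotation L₁/(3EI) + L₂/(3EI) = 5.067/EI.
Slope continuity at Y: θ_0 = M_Y·5.067/EI, so M_Y = 558.2/5.067 = 110.2 kN·m (hogging).
Span YZ, ΣM about Z: R_Y^{YZ}·10.2 = 529.4 + 110.2, so R_Y^{YZ} = 62.7 kN and R_Z = 85.7 − 62.7 = 23 kN.

R_Z = 23 kN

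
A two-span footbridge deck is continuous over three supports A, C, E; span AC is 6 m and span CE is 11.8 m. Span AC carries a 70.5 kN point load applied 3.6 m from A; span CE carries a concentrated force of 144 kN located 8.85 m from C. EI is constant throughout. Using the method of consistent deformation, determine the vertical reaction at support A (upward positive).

Take M_C as the redundant. Released structure: two simple spans AC and CE with a hinge at C.
Discontinuity in slope at C on the released structure — sum the simple-span end rotations:
  span AC: point load 70.5 at a = 3.6: Pab(L + a)/(6LEI) = 162.4/EI
  span CE: point load 144 at a = 8.85: Pab(L + b)/(6LEI) = 783.2/EI
  relative rotation θ_0 = (162.4 + 783.2)/EI = 945.7/EI
A unit hogging moment at C produces rotation L₁/(3EI) + L₂/(3EI) = 5.933/EI.
Slope continuity at C: θ_0 = M_C·5.933/EI, so M_C = 945.7/5.933 = 159.4 kN·m (hogging).
Span AC, ΣM about A with M_C applied at C: R_C^{AC}·6 = 253.8 + 159.4, so R_C^{AC} = 68.86 kN and R_A = 70.5 − 68.86 = 1.637 kN.

R_A = 1.637 kN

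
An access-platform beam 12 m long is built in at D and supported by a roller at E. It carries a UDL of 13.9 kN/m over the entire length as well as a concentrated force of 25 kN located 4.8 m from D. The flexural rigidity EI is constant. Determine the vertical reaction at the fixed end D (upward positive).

Release the roller at E. Primary structure: cantilever fixed at D.
Deflection at E on the released cantilever, summing each load's contribution:
  UDL 13.9: wL⁴/(8EI) = 36029/EI
  point load 25 at a = 4.8: Pa²(3L − a)/(6EI) = 2995/EI
  δ_0 = 39024/EI
Tip deflection under a unit load at E: L³/(3EI) = 576/EI.
Compatibility at E: δ_0 − R_E·δ_{EE} = 0, so R_E = 39024/576 = 67.75 kN.
Vertical equilibrium: R_D = ΣP − R_E = 191.8 − 67.75 = 124 kN.

R_D = 124 kN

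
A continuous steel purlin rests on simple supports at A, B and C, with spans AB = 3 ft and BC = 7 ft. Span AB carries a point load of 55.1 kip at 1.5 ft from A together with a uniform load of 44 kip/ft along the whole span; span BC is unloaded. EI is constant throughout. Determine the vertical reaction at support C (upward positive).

Insert a hinge at B; M_B is the redundant, and each span becomes simply supported.
End slopes at the hinge B, treating each span as simply supported:
  span AB: point load 55.1 at a = 1.5: Pab(L + a)/(6LEI) = 30.99/EI
  span AB: UDL 44: wL³/(24EI) = 49.5/EI
  relative rotation θ_0 = (80.49 + 0)/EI = 80.49/EI
A unit hogging moment at B produces rotation L₁/(3EI) + L₂/(3EI) = 3.333/EI.
Compatibility: M_B·(L₁+L₂)/(3EI) = θ_0, giving M_B = 24.15 kip·ft (hogging).
Span BC, ΣM about C: R_B^{BC}·7 = 0 + 24.15, so R_B^{BC} = 3.45 kip and R_C = 0 − 3.45 = -3.45 kip.

R_C = -3.45 kip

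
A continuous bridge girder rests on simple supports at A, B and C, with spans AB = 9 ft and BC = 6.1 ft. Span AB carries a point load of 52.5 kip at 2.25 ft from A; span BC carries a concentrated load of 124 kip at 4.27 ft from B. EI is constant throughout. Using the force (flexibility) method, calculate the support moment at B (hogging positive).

M_B = 74.71 kip·ft

Release continuity at B by inserting a hinge; the redundant is the internal moment M_B. The primary structure is two simply-supported spans AB and BC.
Rotations at B on the released spans (each span's end-slope, ×1/EI):
  span AB: point load 52.5 at a = 2.25: Pab(L + a)/(6LEI) = 166.1/EI
  span BC: point load 124 at a = 4.27: Pab(L + b)/(6LEI) = 209.9/EI
  relative rotation θ_0 = (166.1 + 209.9)/EI = 376.1/EI
A unit hogging moment at B produces rotation L₁/(3EI) + L₂/(3EI) = 5.033/EI.
Compatibility: M_B·(L₁+L₂)/(3EI) = θ_0, giving M_B = 74.71 kip·ft (hogging).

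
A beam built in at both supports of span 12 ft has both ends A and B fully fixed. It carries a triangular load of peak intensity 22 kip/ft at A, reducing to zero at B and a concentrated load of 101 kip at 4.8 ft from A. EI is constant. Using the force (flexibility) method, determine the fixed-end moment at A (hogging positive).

Release both end moments; the primary structure is a simply-supported span AB with redundants M_A and M_B.
Simple-span end rotations at A and B under the given loads:
  at A: triangular load, peak 22: w₀L³/(45EI) = 844.8/EI
  at B: triangular load, peak 22: 7w₀L³/(360EI) = 739.2/EI
  at A: point load 101 at a = 4.8: Pab(L + b)/(6LEI) = 930.8/EI
  at B: point load 101 at a = 4.8: Pab(L + a)/(6LEI) = 814.5/EI
  θ_A0 = 1776/EI,  θ_B0 = 1554/EI
Flexibility coefficients: a unit moment at one end gives L/(3EI) there and L/(6EI) at the far end, so f₁₁ = f₂₂ = 4/EI and f₁₂ = f₂₁ = 2/EI.
Compatibility — zero rotation at each built-in end:
  4 M_A + 2 M_B = 1776
  2 M_A + 4 M_B = 1554
Solving the pair gives M_A = 332.9 kip·ft and M_B = 222 kip·ft (hogging).

M_A = 332.9 kip·ft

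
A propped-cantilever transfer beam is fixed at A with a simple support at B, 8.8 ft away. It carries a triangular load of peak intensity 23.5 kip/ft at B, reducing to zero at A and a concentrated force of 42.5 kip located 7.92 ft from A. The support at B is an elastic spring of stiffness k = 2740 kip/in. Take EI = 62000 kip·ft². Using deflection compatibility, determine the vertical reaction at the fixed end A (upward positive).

Choose R_B as the redundant. The primary structure is the cantilever fixed at A.
Free-end deflection of the primary structure under the applied loading (downward +):
  triangular load, peak 23.5 at the free end: 11w₀L⁴/(120EI) = 12918/EI
  point load 42.5 at a = 7.92: Pa²(3L − a)/(6EI) = 8211/EI
  δ_0 = 21129/EI
Flexibility coefficient — unit upward force at B: δ_{BB} = L³/(3EI) = 227.2/EI.
With EI = 62000 kip·ft²: δ_0 = 0.3408 ft and δ_{BB} = 0.003664 ft/kip.
Compatibility — the spring shortens by R_B/k under the reaction it provides: δ_0 − R_B·δ_{BB} = R_B/k. With 1/k = 1/(2740×12) ft/kip = 0.00003 ft/kip, R_B = δ_0 / (δ_{BB} + 1/k) = 0.3408 / (0.003664 + 0.00003) = 92.25 kip.
Vertical equilibrium: R_A = ΣP − R_B = 145.9 − 92.25 = 53.65 kip.

R_A = 53.65 kip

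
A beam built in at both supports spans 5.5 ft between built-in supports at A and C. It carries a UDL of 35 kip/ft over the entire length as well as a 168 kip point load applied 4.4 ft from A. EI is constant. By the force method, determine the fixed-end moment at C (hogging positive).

Release both end moments; the primary structure is a simply-supported span AC with redundants M_A and M_C.
On the primary (simply-supported) span, the end slopes from the loading are:
  at A: UDL 35: wL³/(24EI) = 242.6/EI
  at C: UDL 35: wL³/(24EI) = 242.6/EI
  at A: point load 168 at a = 4.4: Pab(L + b)/(6LEI) = 162.6/EI
  at C: point load 168 at a = 4.4: Pab(L + a)/(6LEI) = 243.9/EI
  θ_A0 = 405.3/EI,  θ_C0 = 486.6/EI
Flexibility coefficients: a unit moment at one end gives L/(3EI) there and L/(6EI) at the far end, so f₁₁ = f₂₂ = 1.833/EI and f₁₂ = f₂₁ = 0.9167/EI.
Compatibility — zero rotation at each built-in end:
  1.833 M_A + 0.9167 M_C = 405.3
  0.9167 M_A + 1.833 M_C = 486.6
Solving the pair gives M_A = 117.8 kip·ft and M_C = 206.5 kip·ft (hogging).

M_C = 206.5 kip·ft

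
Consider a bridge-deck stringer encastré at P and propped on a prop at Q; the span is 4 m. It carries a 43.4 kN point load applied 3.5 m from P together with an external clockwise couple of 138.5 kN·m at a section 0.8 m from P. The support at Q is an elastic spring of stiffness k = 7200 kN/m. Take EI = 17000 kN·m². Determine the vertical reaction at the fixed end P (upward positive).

Take the reaction at Q as the redundant and release it; the primary structure is a cantilever fixed at P.
Deflection at Q on the released cantilever, summing each load's contribution:
  point load 43.4 at a = 3.5: Pa²(3L − a)/(6EI) = 753.2/EI
  clockwise couple 138.5 at a = 0.8: M₀a(2L − a)/(2EI) = 398.9/EI
  δ_0 = 1152/EI
Tip deflection under a unit load at Q: L³/(3EI) = 21.33/EI.
With EI = 17000 kN·m²: δ_0 = 0.067768 m and δ_{QQ} = 0.001255 m/kN.
Compatibility — the spring shortens by R_Q/k under the reaction it provides: δ_0 − R_Q·δ_{QQ} = R_Q/k. With 1/k = 0.000139 m/kN, R_Q = δ_0 / (δ_{QQ} + 1/k) = 0.067768 / (0.001255 + 0.000139) = 48.62 kN.
Vertical equilibrium: R_P = ΣP − R_Q = 43.4 − 48.62 = -5.221 kN.

R_P = -5.221 kN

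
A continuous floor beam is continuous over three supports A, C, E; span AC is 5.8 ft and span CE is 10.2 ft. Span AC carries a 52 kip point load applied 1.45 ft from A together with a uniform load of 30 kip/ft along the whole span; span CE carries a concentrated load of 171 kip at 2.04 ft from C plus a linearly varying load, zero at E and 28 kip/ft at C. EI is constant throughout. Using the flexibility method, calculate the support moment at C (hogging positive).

M_C = 342.5 kip·ft

Release continuity at C by inserting a hinge; the redundant is the internal moment M_C. The primary structure is two simply-supported spans AC and CE.
Rotations at C on the released spans (each span's end-slope, ×1/EI):
  span AC: point load 52 at a = 1.45: Pab(L + a)/(6LEI) = 68.33/EI
  span AC: UDL 30: wL³/(24EI) = 243.9/EI
  span CE: point load 171 at a = 2.04: Pab(L + b)/(6LEI) = 854/EI
  span CE: triangular load, peak 28: w₀L³/(45EI) = 660.3/EI
  relative rotation θ_0 = (312.2 + 1514)/EI = 1826/EI
A unit hogging moment at C produces rotation L₁/(3EI) + L₂/(3EI) = 5.333/EI.
Slope continuity at C: θ_0 = M_C·5.333/EI, so M_C = 1826/5.333 = 342.5 kip·ft (hogging).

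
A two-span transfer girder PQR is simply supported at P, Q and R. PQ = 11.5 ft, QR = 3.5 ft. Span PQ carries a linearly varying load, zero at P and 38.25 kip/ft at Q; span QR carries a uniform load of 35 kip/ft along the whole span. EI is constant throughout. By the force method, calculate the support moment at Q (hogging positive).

Release continuity at Q by inserting a hinge; the redundant is the internal moment M_Q. The primary structure is two simply-supported spans PQ and QR.
Discontinuity in slope at Q on the released structure — sum the simple-span end rotations:
  span PQ: triangular load, peak 38.25: w₀L³/(45EI) = 1293/EI
  span QR: UDL 35: wL³/(24EI) = 62.53/EI
  relative rotation θ_0 = (1293 + 62.53)/EI = 1355/EI
A unit hogging moment at Q produces rotation L₁/(3EI) + L₂/(3EI) = 5/EI.
Slope continuity at Q: θ_0 = M_Q·5/EI, so M_Q = 1355/5 = 271.1 kip·ft (hogging).

M_Q = 271.1 kip·ft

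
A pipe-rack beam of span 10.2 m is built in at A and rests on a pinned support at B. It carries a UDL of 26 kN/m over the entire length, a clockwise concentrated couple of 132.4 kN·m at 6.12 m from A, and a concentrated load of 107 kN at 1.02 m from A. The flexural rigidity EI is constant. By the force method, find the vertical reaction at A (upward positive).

Remove the prop at B; the released (primary) structure is a cantilever built in at A.
Free-end deflection of the primary structure under the applied loading (downward +):
  UDL 26: wL⁴/(8EI) = 35179/EI
  clockwise couple 132.4 at a = 6.12: M₀a(2L − a)/(2EI) = 5785/EI
  point load 107 at a = 1.02: Pa²(3L − a)/(6EI) = 548.8/EI
  δ_0 = 41513/EI
Tip deflection under a unit load at B: L³/(3EI) = 353.7/EI.
Compatibility at B: δ_0 − R_B·δ_{BB} = 0, so R_B = 41513/353.7 = 117.4 kN.
Vertical equilibrium: R_A = ΣP − R_B = 372.2 − 117.4 = 254.8 kN.

R_A = 254.8 kN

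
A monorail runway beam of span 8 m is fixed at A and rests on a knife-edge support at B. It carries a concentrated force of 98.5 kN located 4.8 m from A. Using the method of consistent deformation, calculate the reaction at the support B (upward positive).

R_B = 42.55 kN

Take the reaction at B as the redundant and release it; the primary structure is a cantilever fixed at A.
Downward deflection at the released point B due to the loads:
  point load 98.5 at a = 4.8: Pa²(3L − a)/(6EI) = 7262/EI
Flexibility coefficient — unit upward force at B: δ_{BB} = L³/(3EI) = 170.7/EI.
The prop prevents deflection at B: R_B = δ_0/δ_{BB} = 7262/170.7 = 42.55 kN.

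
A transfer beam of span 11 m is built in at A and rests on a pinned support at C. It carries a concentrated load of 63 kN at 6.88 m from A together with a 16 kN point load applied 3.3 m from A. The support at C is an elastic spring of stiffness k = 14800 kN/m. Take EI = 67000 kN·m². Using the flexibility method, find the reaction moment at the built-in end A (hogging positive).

Choose R_C as the redundant. The primary structure is the cantilever fixed at A.
Downward deflection at the released point C due to the loads:
  point load 63 at a = 6.88: Pa²(3L − a)/(6EI) = 12982/EI
  point load 16 at a = 3.3: Pa²(3L − a)/(6EI) = 862.5/EI
  δ_0 = 13844/EI
Flexibility coefficient — unit upward force at C: δ_{CC} = L³/(3EI) = 443.7/EI.
With EI = 67000 kN·m²: δ_0 = 0.20663 m and δ_{CC} = 0.006622 m/kN.
Compatibility — the spring shortens by R_C/k under the reaction it provides: δ_0 − R_C·δ_{CC} = R_C/k. With 1/k = 0.000068 m/kN, R_C = δ_0 / (δ_{CC} + 1/k) = 0.20663 / (0.006622 + 0.000068) = 30.89 kN.
Moment equilibrium about A: M_A = Σ(load moments about A) − R_C·L = 486.2 − 30.89×11 = 146.5 kN·m.

M_A = 146.5 kN·m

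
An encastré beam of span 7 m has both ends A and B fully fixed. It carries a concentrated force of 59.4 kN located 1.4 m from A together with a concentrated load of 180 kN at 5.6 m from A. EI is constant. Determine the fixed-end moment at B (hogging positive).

Release both end moments; the primary structure is a simply-supported span AB with redundants M_A and M_B.
Simple-span end rotations at A and B under the given loads:
  at A: point load 59.4 at a = 1.4: Pab(L + b)/(6LEI) = 139.7/EI
  at B: point load 59.4 at a = 1.4: Pab(L + a)/(6LEI) = 93.14/EI
  at A: point load 180 at a = 5.6: Pab(L + b)/(6LEI) = 282.2/EI
  at B: point load 180 at a = 5.6: Pab(L + a)/(6LEI) = 423.4/EI
  θ_A0 = 421.9/EI,  θ_B0 = 516.5/EI
Flexibility coefficients: a unit moment at one end gives L/(3EI) there and L/(6EI) at the far end, so f₁₁ = f₂₂ = 2.333/EI and f₁₂ = f₂₁ = 1.167/EI.
Compatibility — zero rotation at each built-in end:
  2.333 M_A + 1.167 M_B = 421.9
  1.167 M_A + 2.333 M_B = 516.5
Solving the pair gives M_A = 93.54 kN·m and M_B = 174.6 kN·m (hogging).

M_B = 174.6 kN·m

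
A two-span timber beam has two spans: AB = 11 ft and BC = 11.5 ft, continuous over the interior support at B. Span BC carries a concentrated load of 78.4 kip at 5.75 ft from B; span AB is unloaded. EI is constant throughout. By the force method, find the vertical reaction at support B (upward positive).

R_B = 54.57 kip

Insert a hinge at B; M_B is the redundant, and each span becomes simply supported.
Discontinuity in slope at B on the released structure — sum the simple-span end rotations:
  span BC: point load 78.4 at a = 5.75: Pab(L + b)/(6LEI) = 648/EI
  relative rotation θ_0 = (0 + 648)/EI = 648/EI
A unit hogging moment at B produces rotation L₁/(3EI) + L₂/(3EI) = 7.5/EI.
Slope continuity at B: θ_0 = M_B·7.5/EI, so M_B = 648/7.5 = 86.4 kip·ft (hogging).
Span AB, ΣM about A with M_B applied at B: R_B^{AB}·11 = 0 + 86.4, so R_B^{AB} = 7.855 kip and R_A = 0 − 7.855 = -7.855 kip.
Span BC, ΣM about C: R_B^{BC}·11.5 = 450.8 + 86.4, so R_B^{BC} = 46.71 kip and R_C = 78.4 − 46.71 = 31.69 kip.
R_B = 7.855 + 46.71 = 54.57 kip.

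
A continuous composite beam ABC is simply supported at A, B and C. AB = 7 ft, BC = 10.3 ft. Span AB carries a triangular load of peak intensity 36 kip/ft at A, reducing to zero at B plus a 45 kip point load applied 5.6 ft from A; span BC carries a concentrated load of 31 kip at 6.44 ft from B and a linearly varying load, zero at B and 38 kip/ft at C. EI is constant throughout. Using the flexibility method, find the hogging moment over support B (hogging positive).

M_B = 230.6 kip·ft

Take M_B as the redundant. Released structure: two simple spans AB and BC with a hinge at B.
Rotations at B on the released spans (each span's end-slope, ×1/EI):
  span AB: triangular load, peak 36: 7w₀L³/(360EI) = 240.1/EI
  span AB: point load 45 at a = 5.6: Pab(L + a)/(6LEI) = 105.8/EI
  span BC: point load 31 at a = 6.44: Pab(L + b)/(6LEI) = 176.6/EI
  span BC: triangular load, peak 38: 7w₀L³/(360EI) = 807.4/EI
  relative rotation θ_0 = (345.9 + 984)/EI = 1330/EI
A unit hogging moment at B produces rotation L₁/(3EI) + L₂/(3EI) = 5.767/EI.
Slope continuity at B: θ_0 = M_B·5.767/EI, so M_B = 1330/5.767 = 230.6 kip·ft (hogging).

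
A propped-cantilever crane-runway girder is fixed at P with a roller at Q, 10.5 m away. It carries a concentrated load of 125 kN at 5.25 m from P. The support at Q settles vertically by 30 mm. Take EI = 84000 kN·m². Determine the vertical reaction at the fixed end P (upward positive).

R_P = 92.47 kN

Remove the prop at Q; the released (primary) structure is a cantilever built in at P.
Free-end deflection of the primary structure under the applied loading (downward +):
  point load 125 at a = 5.25: Pa²(3L − a)/(6EI) = 15073/EI
Tip deflection under a unit load at Q: L³/(3EI) = 385.9/EI.
With EI = 84000 kN·m²: δ_0 = 0.17944 m and δ_{QQ} = 0.004594 m/kN.
Compatibility — the beam at Q must follow the support down by 0.03 m: δ_0 − R_Q·δ_{QQ} = 0.03, so R_Q = (0.17944 − 0.03)/0.004594 = 32.53 kN.
Vertical equilibrium: R_P = ΣP − R_Q = 125 − 32.53 = 92.47 kN.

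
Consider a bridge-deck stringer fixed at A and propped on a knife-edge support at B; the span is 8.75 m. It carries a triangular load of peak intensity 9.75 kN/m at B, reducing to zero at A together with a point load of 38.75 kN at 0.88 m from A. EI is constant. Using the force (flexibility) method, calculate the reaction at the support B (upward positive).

Choose R_B as the redundant. The primary structure is the cantilever fixed at A.
Downward deflection at the released point B due to the loads:
  triangular load, peak 9.75 at the free end: 11w₀L⁴/(120EI) = 5239/EI
  point load 38.75 at a = 0.88: Pa²(3L − a)/(6EI) = 126.9/EI
  δ_0 = 5366/EI
Flexibility coefficient — unit upward force at B: δ_{BB} = L³/(3EI) = 223.3/EI.
The prop prevents deflection at B: R_B = δ_0/δ_{BB} = 5366/223.3 = 24.03 kN.

R_B = 24.03 kN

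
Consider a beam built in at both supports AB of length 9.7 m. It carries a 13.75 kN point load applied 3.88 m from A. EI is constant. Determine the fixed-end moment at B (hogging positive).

M_B = 12.8 kN·m

Release both end moments; the primary structure is a simply-supported span AB with redundants M_A and M_B.
On the primary (simply-supported) span, the end slopes from the loading are:
  at A: point load 13.75 at a = 3.88: Pab(L + b)/(6LEI) = 82.8/EI
  at B: point load 13.75 at a = 3.88: Pab(L + a)/(6LEI) = 72.45/EI
  θ_A0 = 82.8/EI,  θ_B0 = 72.45/EI
Flexibility coefficients: a unit moment at one end gives L/(3EI) there and L/(6EI) at the far end, so f₁₁ = f₂₂ = 3.233/EI and f₁₂ = f₂₁ = 1.617/EI.
Compatibility — zero rotation at each built-in end:
  3.233 M_A + 1.617 M_B = 82.8
  1.617 M_A + 3.233 M_B = 72.45
Solving the pair gives M_A = 19.21 kN·m and M_B = 12.8 kN·m (hogging).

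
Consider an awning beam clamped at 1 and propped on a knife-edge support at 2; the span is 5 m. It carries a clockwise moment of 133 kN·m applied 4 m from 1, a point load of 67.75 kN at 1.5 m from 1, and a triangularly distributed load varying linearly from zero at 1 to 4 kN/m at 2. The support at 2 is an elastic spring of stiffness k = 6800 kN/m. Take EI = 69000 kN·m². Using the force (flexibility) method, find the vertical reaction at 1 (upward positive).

Take the reaction at 2 as the redundant and release it; the primary structure is a cantilever fixed at 1.
Deflection at 2 on the released cantilever, summing each load's contribution:
  clockwise couple 133 at a = 4: M₀a(2L − a)/(2EI) = 1596/EI
  point load 67.75 at a = 1.5: Pa²(3L − a)/(6EI) = 343/EI
  triangular load, peak 4 at the free end: 11w₀L⁴/(120EI) = 229.2/EI
  δ_0 = 2168/EI
Tip deflection under a unit load at 2: L³/(3EI) = 41.67/EI.
With EI = 69000 kN·m²: δ_0 = 0.031422 m and δ_{22} = 0.000604 m/kN.
Compatibility — the spring shortens by R_2/k under the reaction it provides: δ_0 − R_2·δ_{22} = R_2/k. With 1/k = 0.000147 m/kN, R_2 = δ_0 / (δ_{22} + 1/k) = 0.031422 / (0.000604 + 0.000147) = 41.85 kN.
Vertical equilibrium: R_1 = ΣP − R_2 = 77.75 − 41.85 = 35.9 kN.

R_1 = 35.9 kN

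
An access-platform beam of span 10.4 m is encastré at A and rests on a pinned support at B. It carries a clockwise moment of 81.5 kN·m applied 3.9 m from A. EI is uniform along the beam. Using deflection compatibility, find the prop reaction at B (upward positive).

Take the reaction at B as the redundant and release it; the primary structure is a cantilever fixed at A.
Primary-structure tip deflection at B by superposition:
  clockwise couple 81.5 at a = 3.9: M₀a(2L − a)/(2EI) = 2686/EI
Tip deflection under a unit load at B: L³/(3EI) = 375/EI.
Compatibility at B: δ_0 − R_B·δ_{BB} = 0, so R_B = 2686/375 = 7.163 kN.

R_B = 7.163 kN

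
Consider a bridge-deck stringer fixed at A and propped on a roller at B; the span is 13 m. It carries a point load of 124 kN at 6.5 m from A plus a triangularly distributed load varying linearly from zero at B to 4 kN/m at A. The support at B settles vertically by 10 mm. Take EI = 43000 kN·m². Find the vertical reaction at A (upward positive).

Choose R_B as the redundant. The primary structure is the cantilever fixed at A.
Deflection at B on the released cantilever, summing each load's contribution:
  point load 124 at a = 6.5: Pa²(3L − a)/(6EI) = 28378/EI
  triangular load, peak 4 at the fixed end: w₀L⁴/(30EI) = 3808/EI
  δ_0 = 32186/EI
Tip deflection under a unit load at B: L³/(3EI) = 732.3/EI.
With EI = 43000 kN·m²: δ_0 = 0.74851 m and δ_{BB} = 0.017031 m/kN.
Compatibility — the beam at B must follow the support down by 0.01 m: δ_0 − R_B·δ_{BB} = 0.01, so R_B = (0.74851 − 0.01)/0.017031 = 43.36 kN.
Vertical equilibrium: R_A = ΣP − R_B = 150 − 43.36 = 106.6 kN.

R_A = 106.6 kN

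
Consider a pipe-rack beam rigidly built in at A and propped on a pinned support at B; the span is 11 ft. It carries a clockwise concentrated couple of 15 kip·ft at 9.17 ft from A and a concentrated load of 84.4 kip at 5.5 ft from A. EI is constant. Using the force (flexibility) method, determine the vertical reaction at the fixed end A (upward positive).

R_A = 56.04 kip

Take the reaction at B as the redundant and release it; the primary structure is a cantilever fixed at A.
Primary-structure tip deflection at B by superposition:
  clockwise couple 15 at a = 9.17: M₀a(2L − a)/(2EI) = 882.4/EI
  point load 84.4 at a = 5.5: Pa²(3L − a)/(6EI) = 11702/EI
  δ_0 = 12584/EI
Tip deflection under a unit load at B: L³/(3EI) = 443.7/EI.
Compatibility at B: δ_0 − R_B·δ_{BB} = 0, so R_B = 12584/443.7 = 28.36 kip.
Vertical equilibrium: R_A = ΣP − R_B = 84.4 − 28.36 = 56.04 kip.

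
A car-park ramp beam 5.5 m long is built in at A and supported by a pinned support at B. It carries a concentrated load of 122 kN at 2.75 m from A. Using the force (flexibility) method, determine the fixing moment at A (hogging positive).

Take the reaction at B as the redundant and release it; the primary structure is a cantilever fixed at A.
Deflection at B on the released cantilever, summing each load's contribution:
  point load 122 at a = 2.75: Pa²(3L − a)/(6EI) = 2114/EI
Tip deflection under a unit load at B: L³/(3EI) = 55.46/EI.
Compatibility at B: δ_0 − R_B·δ_{BB} = 0, so R_B = 2114/55.46 = 38.12 kN.
Moment equilibrium about A: M_A = Σ(load moments about A) − R_B·L = 335.5 − 38.12×5.5 = 125.8 kN·m.

M_A = 125.8 kN·m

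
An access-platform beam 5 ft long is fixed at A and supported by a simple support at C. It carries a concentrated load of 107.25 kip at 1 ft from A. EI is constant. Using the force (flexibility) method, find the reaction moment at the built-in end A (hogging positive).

Release the roller at C. Primary structure: cantilever fixed at A.
Primary-structure tip deflection at C by superposition:
  point load 107.25 at a = 1: Pa²(3L − a)/(6EI) = 250.2/EI
Flexibility coefficient — unit upward force at C: δ_{CC} = L³/(3EI) = 41.67/EI.
The prop prevents deflection at C: R_C = δ_0/δ_{CC} = 250.2/41.67 = 6.006 kip.
Moment equilibrium about A: M_A = Σ(load moments about A) − R_C·L = 107.2 − 6.006×5 = 77.22 kip·ft.

M_A = 77.22 kip·ft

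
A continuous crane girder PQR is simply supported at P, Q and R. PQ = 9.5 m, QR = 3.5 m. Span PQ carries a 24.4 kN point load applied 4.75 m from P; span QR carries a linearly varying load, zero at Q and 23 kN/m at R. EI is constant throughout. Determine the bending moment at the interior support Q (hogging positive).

M_Q = 36.19 kN·m

Insert a hinge at Q; M_Q is the redundant, and each span becomes simply supported.
End slopes at the hinge Q, treating each span as simply supported:
  span PQ: point load 24.4 at a = 4.75: Pab(L + a)/(6LEI) = 137.6/EI
  span QR: triangular load, peak 23: 7w₀L³/(360EI) = 19.17/EI
  relative rotation θ_0 = (137.6 + 19.17)/EI = 156.8/EI
A unit hogging moment at Q produces rotation L₁/(3EI) + L₂/(3EI) = 4.333/EI.
Slope continuity at Q: θ_0 = M_Q·4.333/EI, so M_Q = 156.8/4.333 = 36.19 kN·m (hogging).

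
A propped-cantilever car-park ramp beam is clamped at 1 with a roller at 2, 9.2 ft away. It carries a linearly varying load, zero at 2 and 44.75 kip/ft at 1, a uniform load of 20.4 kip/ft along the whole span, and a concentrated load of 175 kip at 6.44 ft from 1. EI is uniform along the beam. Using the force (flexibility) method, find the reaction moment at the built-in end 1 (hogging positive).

Choose R_2 as the redundant. The primary structure is the cantilever fixed at 1.
Free-end deflection of the primary structure under the applied loading (downward +):
  triangular load, peak 44.75 at the fixed end: w₀L⁴/(30EI) = 10686/EI
  UDL 20.4: wL⁴/(8EI) = 18268/EI
  point load 175 at a = 6.44: Pa²(3L − a)/(6EI) = 25596/EI
  δ_0 = 54550/EI
Flexibility coefficient — unit upward force at 2: δ_{22} = L³/(3EI) = 259.6/EI.
Compatibility at 2: δ_0 − R_2·δ_{22} = 0, so R_2 = 54550/259.6 = 210.2 kip.
Moment equilibrium about 1: M_1 = Σ(load moments about 1) − R_2·L = 2622 − 210.2×9.2 = 688.1 kip·ft.

M_1 = 688.1 kip·ft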